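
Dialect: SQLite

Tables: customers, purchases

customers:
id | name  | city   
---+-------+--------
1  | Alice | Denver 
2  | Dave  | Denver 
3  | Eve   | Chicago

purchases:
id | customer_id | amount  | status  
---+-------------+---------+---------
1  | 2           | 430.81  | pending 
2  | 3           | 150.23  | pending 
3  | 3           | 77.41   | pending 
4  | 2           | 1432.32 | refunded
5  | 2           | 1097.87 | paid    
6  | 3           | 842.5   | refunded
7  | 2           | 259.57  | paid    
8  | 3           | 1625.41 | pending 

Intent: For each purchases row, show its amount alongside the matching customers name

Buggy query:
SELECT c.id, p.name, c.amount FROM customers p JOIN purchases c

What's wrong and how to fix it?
Bug: Missing join condition: each purchases row is matched to all customers rows instead of just its own

Fix: Specify the join condition linking the foreign key to the parent id

Corrected query:
SELECT c.id, p.name, c.amount FROM customers p JOIN purchases c ON c.customer_id = p.id

Result:
id | name | amount 
---+------+--------
1  | Dave | 430.81 
2  | Eve  | 150.23 
3  | Eve  | 77.41  
4  | Dave | 1432.32
5  | Dave | 1097.87
6  | Eve  | 842.5  
7  | Dave | 259.57 
8  | Eve  | 1625.41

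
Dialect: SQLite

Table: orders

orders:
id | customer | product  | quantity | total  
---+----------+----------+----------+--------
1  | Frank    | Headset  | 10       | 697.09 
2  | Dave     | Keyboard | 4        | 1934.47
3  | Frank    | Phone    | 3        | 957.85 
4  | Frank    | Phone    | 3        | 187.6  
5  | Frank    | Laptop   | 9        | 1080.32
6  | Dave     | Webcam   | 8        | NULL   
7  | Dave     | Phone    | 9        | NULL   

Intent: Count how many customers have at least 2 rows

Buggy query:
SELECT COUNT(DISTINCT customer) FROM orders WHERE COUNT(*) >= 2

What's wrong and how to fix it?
Bug: COUNT(*) cannot appear in WHERE; the per-group count doesn't exist yet

Fix: Use a subquery that GROUPs and filters with HAVING, then count its rows

Corrected query:
SELECT COUNT(*) FROM (SELECT customer FROM orders GROUP BY customer HAVING COUNT(*) >= 2)

Result:
COUNT(*)
--------
2       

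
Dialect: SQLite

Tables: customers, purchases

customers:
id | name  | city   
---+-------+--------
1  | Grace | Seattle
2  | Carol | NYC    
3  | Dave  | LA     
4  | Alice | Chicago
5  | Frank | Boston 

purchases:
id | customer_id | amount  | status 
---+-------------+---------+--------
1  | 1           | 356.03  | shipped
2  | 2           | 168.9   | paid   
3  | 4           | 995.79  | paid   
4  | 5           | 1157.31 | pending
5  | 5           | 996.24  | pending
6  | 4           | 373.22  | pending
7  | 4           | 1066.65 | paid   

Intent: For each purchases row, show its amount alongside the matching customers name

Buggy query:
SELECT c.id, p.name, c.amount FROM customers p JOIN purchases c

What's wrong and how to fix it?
Bug: Missing join condition: each purchases row is matched to all customers rows instead of just its own

Fix: Specify the join condition linking the foreign key to the parent id

Corrected query:
SELECT c.id, p.name, c.amount FROM customers p JOIN purchases c ON c.customer_id = p.id

Result:
id | name  | amount 
---+-------+--------
1  | Grace | 356.03 
2  | Carol | 168.9  
3  | Alice | 995.79 
4  | Frank | 1157.31
5  | Frank | 996.24 
6  | Alice | 373.22 
7  | Alice | 1066.65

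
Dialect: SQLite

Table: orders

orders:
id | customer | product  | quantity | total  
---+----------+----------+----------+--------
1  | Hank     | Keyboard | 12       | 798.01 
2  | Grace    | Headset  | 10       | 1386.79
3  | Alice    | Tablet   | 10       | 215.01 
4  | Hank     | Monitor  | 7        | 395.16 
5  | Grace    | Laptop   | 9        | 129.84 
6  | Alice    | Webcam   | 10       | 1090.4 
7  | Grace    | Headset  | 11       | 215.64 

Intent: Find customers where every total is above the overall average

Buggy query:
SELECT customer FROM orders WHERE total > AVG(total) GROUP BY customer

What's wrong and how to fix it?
Bug: WHERE evaluates per row before aggregation, so AVG() is unavailable

Fix: Use a subquery for AVG and a HAVING MIN(...) filter so the condition holds for every row in the group

Corrected query:
SELECT customer FROM orders GROUP BY customer HAVING MIN(total) > (SELECT AVG(total) FROM orders)

Result:
(no rows)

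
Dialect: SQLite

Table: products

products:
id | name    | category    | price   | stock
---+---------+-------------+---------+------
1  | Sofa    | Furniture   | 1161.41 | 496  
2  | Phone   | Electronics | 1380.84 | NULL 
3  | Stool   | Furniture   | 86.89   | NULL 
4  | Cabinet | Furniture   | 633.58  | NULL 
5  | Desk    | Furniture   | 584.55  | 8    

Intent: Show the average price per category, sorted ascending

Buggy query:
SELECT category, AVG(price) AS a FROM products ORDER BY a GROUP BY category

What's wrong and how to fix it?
Bug: ORDER BY appears before GROUP BY; SQL clause order requires GROUP BY first

Fix: Reorder: SELECT … FROM … GROUP BY … ORDER BY …

Corrected query:
SELECT category, AVG(price) AS a FROM products GROUP BY category ORDER BY a

Result:
category    | a       
------------+---------
Furniture   | 616.6075
Electronics | 1380.84 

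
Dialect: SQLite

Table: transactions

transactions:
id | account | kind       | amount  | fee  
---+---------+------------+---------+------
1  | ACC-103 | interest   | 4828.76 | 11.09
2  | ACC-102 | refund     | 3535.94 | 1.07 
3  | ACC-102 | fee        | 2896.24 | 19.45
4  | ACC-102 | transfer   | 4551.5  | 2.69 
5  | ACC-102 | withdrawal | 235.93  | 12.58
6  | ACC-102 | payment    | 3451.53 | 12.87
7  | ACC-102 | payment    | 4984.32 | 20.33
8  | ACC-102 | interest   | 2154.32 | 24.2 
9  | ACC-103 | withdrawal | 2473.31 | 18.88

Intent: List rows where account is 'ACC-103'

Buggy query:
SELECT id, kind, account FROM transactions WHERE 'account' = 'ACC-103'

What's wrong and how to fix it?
Bug: 'account' in single quotes is a string literal, not the column; the comparison is literal-vs-literal and never true

Fix: Remove the quotes around the column name (or use double quotes for an identifier)

Corrected query:
SELECT id, kind, account FROM transactions WHERE account = 'ACC-103'

Result:
id | kind       | account
---+------------+--------
1  | interest   | ACC-103
9  | withdrawal | ACC-103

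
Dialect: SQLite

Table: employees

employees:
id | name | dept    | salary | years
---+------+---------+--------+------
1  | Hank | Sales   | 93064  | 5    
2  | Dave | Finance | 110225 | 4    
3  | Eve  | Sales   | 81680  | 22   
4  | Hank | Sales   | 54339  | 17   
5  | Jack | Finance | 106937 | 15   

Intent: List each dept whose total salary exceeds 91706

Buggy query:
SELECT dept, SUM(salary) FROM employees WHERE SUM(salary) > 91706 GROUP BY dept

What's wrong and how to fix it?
Bug: Aggregate functions cannot appear in a WHERE clause

Fix: Use HAVING (which filters groups after aggregation) instead of WHERE

Corrected query:
SELECT dept, SUM(salary) FROM employees GROUP BY dept HAVING SUM(salary) > 91706

Result:
dept    | SUM(salary)
--------+------------
Finance | 217162     
Sales   | 229083     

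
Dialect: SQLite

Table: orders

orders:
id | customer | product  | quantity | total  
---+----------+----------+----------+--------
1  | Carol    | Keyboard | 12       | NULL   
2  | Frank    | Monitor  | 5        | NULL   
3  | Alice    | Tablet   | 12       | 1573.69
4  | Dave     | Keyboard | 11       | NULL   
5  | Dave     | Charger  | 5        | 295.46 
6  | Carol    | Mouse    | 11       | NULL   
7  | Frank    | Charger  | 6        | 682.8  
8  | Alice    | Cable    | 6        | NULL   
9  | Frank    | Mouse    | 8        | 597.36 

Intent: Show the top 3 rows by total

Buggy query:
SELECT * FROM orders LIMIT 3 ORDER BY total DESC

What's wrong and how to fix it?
Bug: LIMIT must come after ORDER BY

Fix: Swap the clauses: ORDER BY first, then LIMIT

Corrected query:
SELECT * FROM orders ORDER BY total DESC LIMIT 3

Result:
id | customer | product | quantity | total  
---+----------+---------+----------+--------
3  | Alice    | Tablet  | 12       | 1573.69
7  | Frank    | Charger | 6        | 682.8  
9  | Frank    | Mouse   | 8        | 597.36 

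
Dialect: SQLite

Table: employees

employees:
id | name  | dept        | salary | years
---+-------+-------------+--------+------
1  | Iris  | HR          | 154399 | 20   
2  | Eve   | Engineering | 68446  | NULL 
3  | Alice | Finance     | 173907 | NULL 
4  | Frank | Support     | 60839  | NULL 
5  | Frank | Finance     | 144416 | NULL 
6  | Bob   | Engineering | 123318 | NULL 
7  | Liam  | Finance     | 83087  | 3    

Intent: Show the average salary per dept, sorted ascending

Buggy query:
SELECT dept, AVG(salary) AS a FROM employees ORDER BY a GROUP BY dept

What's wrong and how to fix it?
Bug: GROUP BY must precede ORDER BY

Fix: Reorder: SELECT … FROM … GROUP BY … ORDER BY …

Corrected query:
SELECT dept, AVG(salary) AS a FROM employees GROUP BY dept ORDER BY a

Result:
dept        | a            
------------+--------------
Support     | 60839        
Engineering | 95882        
Finance     | 133803.333333
HR          | 154399       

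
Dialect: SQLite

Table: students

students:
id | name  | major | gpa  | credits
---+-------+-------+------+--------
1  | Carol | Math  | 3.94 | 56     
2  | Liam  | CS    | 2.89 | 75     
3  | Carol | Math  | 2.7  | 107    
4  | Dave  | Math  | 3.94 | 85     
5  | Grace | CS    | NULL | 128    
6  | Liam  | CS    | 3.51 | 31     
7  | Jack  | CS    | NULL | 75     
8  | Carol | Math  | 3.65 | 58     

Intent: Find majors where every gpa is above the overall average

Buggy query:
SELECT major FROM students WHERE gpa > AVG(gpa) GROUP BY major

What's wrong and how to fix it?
Bug: AVG() is an aggregate; it can't sit directly in WHERE

Fix: Use a subquery for AVG and a HAVING MIN(...) filter so the condition holds for every row in the group

Corrected query:
SELECT major FROM students GROUP BY major HAVING MIN(gpa) > (SELECT AVG(gpa) FROM students)

Result:
(no rows)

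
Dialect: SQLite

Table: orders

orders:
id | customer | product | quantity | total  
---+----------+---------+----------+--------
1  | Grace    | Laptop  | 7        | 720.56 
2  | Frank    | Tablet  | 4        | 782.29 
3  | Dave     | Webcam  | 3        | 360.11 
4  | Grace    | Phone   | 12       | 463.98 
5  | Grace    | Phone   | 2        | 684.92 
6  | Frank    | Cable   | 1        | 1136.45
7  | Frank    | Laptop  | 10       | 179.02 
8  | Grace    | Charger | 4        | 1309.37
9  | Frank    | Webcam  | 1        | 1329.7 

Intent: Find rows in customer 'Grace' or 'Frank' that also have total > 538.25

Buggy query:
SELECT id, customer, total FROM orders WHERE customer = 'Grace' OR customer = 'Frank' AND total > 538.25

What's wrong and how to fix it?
Bug: AND binds tighter than OR, so this parses as customer = 'Grace' OR (customer = 'Frank' AND total > 538.25)

Fix: Add parentheses around the OR so the AND applies to both alternatives

Corrected query:
SELECT id, customer, total FROM orders WHERE (customer = 'Grace' OR customer = 'Frank') AND total > 538.25

Result:
id | customer | total  
---+----------+--------
1  | Grace    | 720.56 
2  | Frank    | 782.29 
5  | Grace    | 684.92 
6  | Frank    | 1136.45
8  | Grace    | 1309.37
9  | Frank    | 1329.7 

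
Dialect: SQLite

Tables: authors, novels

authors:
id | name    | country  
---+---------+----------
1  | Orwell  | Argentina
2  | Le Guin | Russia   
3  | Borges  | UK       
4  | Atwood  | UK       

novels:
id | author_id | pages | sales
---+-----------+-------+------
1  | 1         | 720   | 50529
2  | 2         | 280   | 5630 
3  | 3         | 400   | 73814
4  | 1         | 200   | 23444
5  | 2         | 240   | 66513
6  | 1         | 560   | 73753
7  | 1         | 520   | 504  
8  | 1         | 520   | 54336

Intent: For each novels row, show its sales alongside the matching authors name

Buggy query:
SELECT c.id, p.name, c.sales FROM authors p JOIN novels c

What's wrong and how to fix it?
Bug: Missing join condition: each novels row is matched to all authors rows instead of just its own

Fix: Specify the join condition linking the foreign key to the parent id

Corrected query:
SELECT c.id, p.name, c.sales FROM authors p JOIN novels c ON c.author_id = p.id

Result:
id | name    | sales
---+---------+------
1  | Orwell  | 50529
2  | Le Guin | 5630 
3  | Borges  | 73814
4  | Orwell  | 23444
5  | Le Guin | 66513
6  | Orwell  | 73753
7  | Orwell  | 504  
8  | Orwell  | 54336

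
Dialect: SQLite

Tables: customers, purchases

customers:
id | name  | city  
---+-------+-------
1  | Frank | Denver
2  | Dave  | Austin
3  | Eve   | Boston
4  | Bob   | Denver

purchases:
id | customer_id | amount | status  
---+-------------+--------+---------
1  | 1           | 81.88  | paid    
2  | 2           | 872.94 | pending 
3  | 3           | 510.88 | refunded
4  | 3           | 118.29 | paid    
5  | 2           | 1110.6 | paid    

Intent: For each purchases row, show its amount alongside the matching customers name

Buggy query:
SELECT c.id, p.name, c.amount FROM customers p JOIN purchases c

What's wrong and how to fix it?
Bug: Missing join condition: each purchases row is matched to all customers rows instead of just its own

Fix: Specify the join condition linking the foreign key to the parent id

Corrected query:
SELECT c.id, p.name, c.amount FROM customers p JOIN purchases c ON c.customer_id = p.id

Result:
id | name  | amount
---+-------+-------
1  | Frank | 81.88 
2  | Dave  | 872.94
3  | Eve   | 510.88
4  | Eve   | 118.29
5  | Dave  | 1110.6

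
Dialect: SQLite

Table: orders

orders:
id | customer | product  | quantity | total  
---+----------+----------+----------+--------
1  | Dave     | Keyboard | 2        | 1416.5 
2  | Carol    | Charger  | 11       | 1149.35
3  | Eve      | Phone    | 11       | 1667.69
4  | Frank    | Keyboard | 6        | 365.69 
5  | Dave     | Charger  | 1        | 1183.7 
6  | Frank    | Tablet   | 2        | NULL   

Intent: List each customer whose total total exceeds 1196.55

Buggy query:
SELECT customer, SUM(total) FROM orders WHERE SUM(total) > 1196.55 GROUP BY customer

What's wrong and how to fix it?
Bug: SUM(total) is an aggregate, but WHERE filters rows before aggregation

Fix: Move the aggregate condition to a HAVING clause

Corrected query:
SELECT customer, SUM(total) FROM orders GROUP BY customer HAVING SUM(total) > 1196.55

Result:
customer | SUM(total)
---------+-----------
Dave     | 2600.2    
Eve      | 1667.69   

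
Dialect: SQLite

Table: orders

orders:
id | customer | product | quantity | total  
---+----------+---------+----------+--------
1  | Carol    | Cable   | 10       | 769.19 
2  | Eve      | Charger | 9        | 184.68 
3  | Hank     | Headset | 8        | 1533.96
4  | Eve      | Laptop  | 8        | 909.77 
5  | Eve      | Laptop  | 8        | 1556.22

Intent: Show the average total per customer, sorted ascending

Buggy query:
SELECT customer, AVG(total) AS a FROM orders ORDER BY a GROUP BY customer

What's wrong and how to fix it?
Bug: ORDER BY appears before GROUP BY; SQL clause order requires GROUP BY first

Fix: Move ORDER BY to the end, after GROUP BY

Corrected query:
SELECT customer, AVG(total) AS a FROM orders GROUP BY customer ORDER BY a

Result:
customer | a         
---------+-----------
Carol    | 769.19    
Eve      | 883.556667
Hank     | 1533.96   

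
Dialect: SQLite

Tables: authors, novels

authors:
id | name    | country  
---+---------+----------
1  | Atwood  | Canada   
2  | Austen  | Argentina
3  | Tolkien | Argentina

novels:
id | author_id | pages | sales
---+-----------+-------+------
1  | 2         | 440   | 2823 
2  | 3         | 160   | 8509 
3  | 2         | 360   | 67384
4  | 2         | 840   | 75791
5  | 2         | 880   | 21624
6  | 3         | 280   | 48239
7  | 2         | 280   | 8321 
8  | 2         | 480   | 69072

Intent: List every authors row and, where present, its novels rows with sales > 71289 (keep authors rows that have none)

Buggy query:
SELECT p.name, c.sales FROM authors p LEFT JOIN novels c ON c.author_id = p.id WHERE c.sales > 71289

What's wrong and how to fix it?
Bug: Filtering c.sales in WHERE discards the NULL rows produced by LEFT JOIN, turning it into an inner join

Fix: Move the right-table condition into the ON clause so unmatched parents are kept

Corrected query:
SELECT p.name, c.sales FROM authors p LEFT JOIN novels c ON c.author_id = p.id AND c.sales > 71289

Result:
name    | sales
--------+------
Atwood  | NULL 
Austen  | 75791
Tolkien | NULL 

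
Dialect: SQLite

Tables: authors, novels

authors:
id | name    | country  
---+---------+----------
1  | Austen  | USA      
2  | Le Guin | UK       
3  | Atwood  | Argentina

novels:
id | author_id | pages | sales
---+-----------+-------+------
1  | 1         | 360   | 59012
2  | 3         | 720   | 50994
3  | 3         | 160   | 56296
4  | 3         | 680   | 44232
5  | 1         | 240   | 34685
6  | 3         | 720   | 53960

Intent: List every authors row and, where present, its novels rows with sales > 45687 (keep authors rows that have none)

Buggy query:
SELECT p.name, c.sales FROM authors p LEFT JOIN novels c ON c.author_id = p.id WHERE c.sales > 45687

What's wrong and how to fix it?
Bug: Filtering c.sales in WHERE discards the NULL rows produced by LEFT JOIN, turning it into an inner join

Fix: Move the right-table condition into the ON clause so unmatched parents are kept

Corrected query:
SELECT p.name, c.sales FROM authors p LEFT JOIN novels c ON c.author_id = p.id AND c.sales > 45687

Result:
name    | sales
--------+------
Austen  | 59012
Le Guin | NULL 
Atwood  | 50994
Atwood  | 53960
Atwood  | 56296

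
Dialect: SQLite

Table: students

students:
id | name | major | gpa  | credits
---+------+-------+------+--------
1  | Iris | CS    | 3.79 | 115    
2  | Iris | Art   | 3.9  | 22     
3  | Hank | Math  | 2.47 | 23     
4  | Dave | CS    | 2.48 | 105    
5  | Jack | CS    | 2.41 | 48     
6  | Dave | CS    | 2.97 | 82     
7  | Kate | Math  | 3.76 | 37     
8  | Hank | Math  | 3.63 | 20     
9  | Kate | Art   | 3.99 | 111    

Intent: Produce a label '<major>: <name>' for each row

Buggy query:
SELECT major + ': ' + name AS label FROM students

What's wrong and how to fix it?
Bug: '+' is numeric addition; on text columns SQLite converts them to 0 instead of concatenating

Fix: Use the || operator for string concatenation

Corrected query:
SELECT major || ': ' || name AS label FROM students

Result:
label     
----------
CS: Iris  
Art: Iris 
Math: Hank
CS: Dave  
CS: Jack  
CS: Dave  
Math: Kate
Math: Hank
Art: Kate 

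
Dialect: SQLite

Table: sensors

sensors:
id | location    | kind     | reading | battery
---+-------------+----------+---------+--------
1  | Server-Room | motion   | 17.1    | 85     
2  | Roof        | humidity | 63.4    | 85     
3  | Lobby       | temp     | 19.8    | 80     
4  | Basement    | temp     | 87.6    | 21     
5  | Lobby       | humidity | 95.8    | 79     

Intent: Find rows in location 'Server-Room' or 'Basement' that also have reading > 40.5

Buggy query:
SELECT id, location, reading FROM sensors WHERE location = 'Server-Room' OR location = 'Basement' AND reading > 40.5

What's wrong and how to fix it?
Bug: Without parentheses, AND is evaluated before OR, so the reading filter only applies to the 'Basement' branch

Fix: Add parentheses around the OR so the AND applies to both alternatives

Corrected query:
SELECT id, location, reading FROM sensors WHERE (location = 'Server-Room' OR location = 'Basement') AND reading > 40.5

Result:
id | location | reading
---+----------+--------
4  | Basement | 87.6   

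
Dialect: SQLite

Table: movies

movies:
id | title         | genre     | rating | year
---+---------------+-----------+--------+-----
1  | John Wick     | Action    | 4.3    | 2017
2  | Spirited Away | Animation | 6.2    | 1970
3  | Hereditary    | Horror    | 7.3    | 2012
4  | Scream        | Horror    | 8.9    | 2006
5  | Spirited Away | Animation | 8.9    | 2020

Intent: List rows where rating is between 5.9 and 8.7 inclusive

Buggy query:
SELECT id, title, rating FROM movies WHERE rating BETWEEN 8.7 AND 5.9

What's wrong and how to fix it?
Bug: BETWEEN expects the lower bound first; with 8.7 AND 5.9 the range is empty

Fix: Swap the bounds so the smaller value comes first

Corrected query:
SELECT id, title, rating FROM movies WHERE rating BETWEEN 5.9 AND 8.7

Result:
id | title         | rating
---+---------------+-------
2  | Spirited Away | 6.2   
3  | Hereditary    | 7.3   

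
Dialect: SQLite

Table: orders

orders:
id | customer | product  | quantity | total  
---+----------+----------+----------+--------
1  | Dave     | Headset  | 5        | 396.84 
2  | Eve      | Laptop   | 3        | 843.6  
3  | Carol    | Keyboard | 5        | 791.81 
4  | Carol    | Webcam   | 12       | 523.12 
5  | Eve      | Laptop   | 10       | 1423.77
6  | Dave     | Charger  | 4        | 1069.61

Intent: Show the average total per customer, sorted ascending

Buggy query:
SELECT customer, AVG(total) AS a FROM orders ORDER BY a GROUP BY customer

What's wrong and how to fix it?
Bug: ORDER BY appears before GROUP BY; SQL clause order requires GROUP BY first

Fix: Move ORDER BY to the end, after GROUP BY

Corrected query:
SELECT customer, AVG(total) AS a FROM orders GROUP BY customer ORDER BY a

Result:
customer | a       
---------+---------
Carol    | 657.465 
Dave     | 733.225 
Eve      | 1133.685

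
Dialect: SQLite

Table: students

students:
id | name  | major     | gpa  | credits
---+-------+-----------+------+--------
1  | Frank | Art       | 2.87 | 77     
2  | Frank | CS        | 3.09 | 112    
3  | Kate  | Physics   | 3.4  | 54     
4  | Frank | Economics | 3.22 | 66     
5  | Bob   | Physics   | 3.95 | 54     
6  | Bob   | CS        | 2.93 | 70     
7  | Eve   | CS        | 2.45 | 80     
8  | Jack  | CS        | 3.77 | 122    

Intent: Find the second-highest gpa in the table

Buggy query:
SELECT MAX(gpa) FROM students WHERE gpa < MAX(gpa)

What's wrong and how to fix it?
Bug: MAX(gpa) on the right of the comparison is an aggregate-in-WHERE error

Fix: Put the inner MAX in a scalar subquery

Corrected query:
SELECT MAX(gpa) FROM students WHERE gpa < (SELECT MAX(gpa) FROM students)

Result:
MAX(gpa)
--------
3.77    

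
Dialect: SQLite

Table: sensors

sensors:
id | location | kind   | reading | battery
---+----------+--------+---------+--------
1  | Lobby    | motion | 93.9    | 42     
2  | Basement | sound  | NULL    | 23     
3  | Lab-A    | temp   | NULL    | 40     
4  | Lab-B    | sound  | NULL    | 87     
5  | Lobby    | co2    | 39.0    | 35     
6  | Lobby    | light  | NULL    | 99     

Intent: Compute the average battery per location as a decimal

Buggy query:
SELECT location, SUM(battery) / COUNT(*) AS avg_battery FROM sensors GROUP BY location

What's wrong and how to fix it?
Bug: Both operands are integers, so '/' performs integer division and truncates

Fix: Cast one side to REAL so the division keeps the fractional part

Corrected query:
SELECT location, SUM(battery) * 1.0 / COUNT(*) AS avg_battery FROM sensors GROUP BY location

Result:
location | avg_battery
---------+------------
Basement | 23         
Lab-A    | 40         
Lab-B    | 87         
Lobby    | 58.666667  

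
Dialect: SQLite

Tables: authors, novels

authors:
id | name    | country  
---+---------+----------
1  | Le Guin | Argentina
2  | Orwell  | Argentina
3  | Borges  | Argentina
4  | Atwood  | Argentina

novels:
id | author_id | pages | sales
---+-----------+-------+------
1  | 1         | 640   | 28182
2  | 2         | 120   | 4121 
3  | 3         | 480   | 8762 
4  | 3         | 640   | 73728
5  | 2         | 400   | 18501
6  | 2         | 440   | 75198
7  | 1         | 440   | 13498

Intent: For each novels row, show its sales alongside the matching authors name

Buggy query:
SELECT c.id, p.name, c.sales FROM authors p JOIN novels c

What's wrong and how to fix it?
Bug: JOIN with no ON clause produces a cartesian product; every novels row pairs with every authors row

Fix: Add ON c.author_id = p.id to the JOIN

Corrected query:
SELECT c.id, p.name, c.sales FROM authors p JOIN novels c ON c.author_id = p.id

Result:
id | name    | sales
---+---------+------
1  | Le Guin | 28182
2  | Orwell  | 4121 
3  | Borges  | 8762 
4  | Borges  | 73728
5  | Orwell  | 18501
6  | Orwell  | 75198
7  | Le Guin | 13498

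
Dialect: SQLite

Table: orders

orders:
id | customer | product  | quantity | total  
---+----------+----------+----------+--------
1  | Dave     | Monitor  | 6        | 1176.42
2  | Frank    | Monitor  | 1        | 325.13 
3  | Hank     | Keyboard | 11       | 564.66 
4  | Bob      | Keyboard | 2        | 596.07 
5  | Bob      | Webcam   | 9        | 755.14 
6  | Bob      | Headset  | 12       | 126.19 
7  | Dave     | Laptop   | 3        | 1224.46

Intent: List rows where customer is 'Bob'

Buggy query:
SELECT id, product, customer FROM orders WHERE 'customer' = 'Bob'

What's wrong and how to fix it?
Bug: 'customer' in single quotes is a string literal, not the column; the comparison is literal-vs-literal and never true

Fix: Remove the quotes around the column name (or use double quotes for an identifier)

Corrected query:
SELECT id, product, customer FROM orders WHERE customer = 'Bob'

Result:
id | product  | customer
---+----------+---------
4  | Keyboard | Bob     
5  | Webcam   | Bob     
6  | Headset  | Bob     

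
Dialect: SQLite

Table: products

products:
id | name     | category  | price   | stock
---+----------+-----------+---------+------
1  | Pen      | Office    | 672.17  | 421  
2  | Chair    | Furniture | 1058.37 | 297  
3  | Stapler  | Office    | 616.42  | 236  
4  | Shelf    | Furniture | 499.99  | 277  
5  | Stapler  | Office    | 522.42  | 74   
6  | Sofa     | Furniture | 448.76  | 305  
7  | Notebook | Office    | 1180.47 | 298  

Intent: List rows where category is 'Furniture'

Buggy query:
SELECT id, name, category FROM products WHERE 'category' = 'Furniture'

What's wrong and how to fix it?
Bug: Single quotes denote string literals in SQL; the column name is being compared as a constant string

Fix: Reference the column as category without single quotes

Corrected query:
SELECT id, name, category FROM products WHERE category = 'Furniture'

Result:
id | name  | category 
---+-------+----------
2  | Chair | Furniture
4  | Shelf | Furniture
6  | Sofa  | Furniture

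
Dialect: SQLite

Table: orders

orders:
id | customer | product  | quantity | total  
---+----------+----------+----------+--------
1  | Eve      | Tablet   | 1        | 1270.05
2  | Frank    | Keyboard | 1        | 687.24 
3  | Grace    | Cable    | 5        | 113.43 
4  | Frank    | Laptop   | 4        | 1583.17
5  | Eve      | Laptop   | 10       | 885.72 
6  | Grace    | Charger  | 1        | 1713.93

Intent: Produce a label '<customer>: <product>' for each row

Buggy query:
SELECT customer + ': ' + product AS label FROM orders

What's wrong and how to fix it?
Bug: SQLite uses || for string concatenation; + coerces text to numbers (yielding 0)

Fix: Replace + with || to concatenate text

Corrected query:
SELECT customer || ': ' || product AS label FROM orders

Result:
label          
---------------
Eve: Tablet    
Frank: Keyboard
Grace: Cable   
Frank: Laptop  
Eve: Laptop    
Grace: Charger 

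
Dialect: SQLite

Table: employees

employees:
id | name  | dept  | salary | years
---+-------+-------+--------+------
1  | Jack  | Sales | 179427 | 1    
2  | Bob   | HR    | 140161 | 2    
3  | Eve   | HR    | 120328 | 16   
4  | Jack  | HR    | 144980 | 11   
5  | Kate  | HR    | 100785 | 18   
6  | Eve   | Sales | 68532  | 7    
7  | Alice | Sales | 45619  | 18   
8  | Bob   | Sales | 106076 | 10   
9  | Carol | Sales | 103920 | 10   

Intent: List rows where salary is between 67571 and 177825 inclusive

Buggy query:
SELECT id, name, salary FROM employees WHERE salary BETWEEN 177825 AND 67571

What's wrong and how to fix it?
Bug: The bounds are reversed; BETWEEN a AND b requires a <= b to match anything

Fix: Swap the bounds so the smaller value comes first

Corrected query:
SELECT id, name, salary FROM employees WHERE salary BETWEEN 67571 AND 177825

Result:
id | name  | salary
---+-------+-------
2  | Bob   | 140161
3  | Eve   | 120328
4  | Jack  | 144980
5  | Kate  | 100785
6  | Eve   | 68532 
8  | Bob   | 106076
9  | Carol | 103920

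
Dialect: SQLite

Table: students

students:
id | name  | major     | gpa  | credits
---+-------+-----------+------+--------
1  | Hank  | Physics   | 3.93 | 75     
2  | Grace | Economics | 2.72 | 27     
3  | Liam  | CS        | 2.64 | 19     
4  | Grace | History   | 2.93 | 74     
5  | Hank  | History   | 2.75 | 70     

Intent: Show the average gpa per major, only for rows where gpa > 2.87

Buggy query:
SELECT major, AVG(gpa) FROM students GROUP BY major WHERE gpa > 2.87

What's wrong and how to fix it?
Bug: Row-level WHERE must come before GROUP BY in the clause order

Fix: Place WHERE between FROM and GROUP BY

Corrected query:
SELECT major, AVG(gpa) FROM students WHERE gpa > 2.87 GROUP BY major

Result:
major   | AVG(gpa)
--------+---------
History | 2.93    
Physics | 3.93    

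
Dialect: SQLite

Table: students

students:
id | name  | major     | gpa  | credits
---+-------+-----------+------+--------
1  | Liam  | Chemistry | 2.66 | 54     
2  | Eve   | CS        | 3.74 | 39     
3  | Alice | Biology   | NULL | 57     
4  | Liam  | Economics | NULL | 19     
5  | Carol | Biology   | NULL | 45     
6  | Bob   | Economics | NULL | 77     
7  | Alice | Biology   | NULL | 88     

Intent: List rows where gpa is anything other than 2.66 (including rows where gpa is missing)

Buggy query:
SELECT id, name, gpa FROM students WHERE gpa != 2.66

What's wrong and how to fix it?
Bug: Inequality against NULL is unknown, not true; rows with NULL are dropped

Fix: Add an explicit OR gpa IS NULL to include the missing-value rows

Corrected query:
SELECT id, name, gpa FROM students WHERE gpa != 2.66 OR gpa IS NULL

Result:
id | name  | gpa 
---+-------+-----
2  | Eve   | 3.74
3  | Alice | NULL
4  | Liam  | NULL
5  | Carol | NULL
6  | Bob   | NULL
7  | Alice | NULL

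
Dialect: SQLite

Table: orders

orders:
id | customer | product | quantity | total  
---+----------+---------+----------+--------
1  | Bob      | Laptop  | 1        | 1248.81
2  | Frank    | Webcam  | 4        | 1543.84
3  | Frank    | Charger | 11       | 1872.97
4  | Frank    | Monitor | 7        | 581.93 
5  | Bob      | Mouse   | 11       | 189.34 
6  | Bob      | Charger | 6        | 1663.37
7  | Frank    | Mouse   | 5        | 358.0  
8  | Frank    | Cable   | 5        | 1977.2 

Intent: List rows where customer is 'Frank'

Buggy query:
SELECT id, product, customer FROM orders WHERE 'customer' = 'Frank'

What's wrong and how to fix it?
Bug: 'customer' in single quotes is a string literal, not the column; the comparison is literal-vs-literal and never true

Fix: Reference the column as customer without single quotes

Corrected query:
SELECT id, product, customer FROM orders WHERE customer = 'Frank'

Result:
id | product | customer
---+---------+---------
2  | Webcam  | Frank   
3  | Charger | Frank   
4  | Monitor | Frank   
7  | Mouse   | Frank   
8  | Cable   | Frank   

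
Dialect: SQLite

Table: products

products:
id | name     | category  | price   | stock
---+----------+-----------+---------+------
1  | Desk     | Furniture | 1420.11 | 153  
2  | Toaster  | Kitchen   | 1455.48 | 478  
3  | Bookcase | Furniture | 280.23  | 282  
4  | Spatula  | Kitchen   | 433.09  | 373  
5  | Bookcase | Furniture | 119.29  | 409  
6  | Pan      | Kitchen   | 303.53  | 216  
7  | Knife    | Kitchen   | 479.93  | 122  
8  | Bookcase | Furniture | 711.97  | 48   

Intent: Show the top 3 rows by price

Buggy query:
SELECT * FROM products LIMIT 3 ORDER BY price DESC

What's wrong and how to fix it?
Bug: LIMIT must come after ORDER BY

Fix: Swap the clauses: ORDER BY first, then LIMIT

Corrected query:
SELECT * FROM products ORDER BY price DESC LIMIT 3

Result:
id | name     | category  | price   | stock
---+----------+-----------+---------+------
2  | Toaster  | Kitchen   | 1455.48 | 478  
1  | Desk     | Furniture | 1420.11 | 153  
8  | Bookcase | Furniture | 711.97  | 48   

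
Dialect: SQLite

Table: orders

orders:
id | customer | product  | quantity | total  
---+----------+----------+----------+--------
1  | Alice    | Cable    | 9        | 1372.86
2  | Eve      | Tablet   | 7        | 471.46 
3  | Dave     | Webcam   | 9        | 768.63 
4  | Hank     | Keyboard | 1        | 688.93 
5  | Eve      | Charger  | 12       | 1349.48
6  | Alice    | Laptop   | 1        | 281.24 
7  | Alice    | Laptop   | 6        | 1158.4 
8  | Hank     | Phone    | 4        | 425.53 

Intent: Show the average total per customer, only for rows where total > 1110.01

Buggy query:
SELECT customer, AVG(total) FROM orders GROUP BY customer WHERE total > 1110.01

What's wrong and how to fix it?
Bug: Row-level WHERE must come before GROUP BY in the clause order

Fix: Move the WHERE clause before GROUP BY

Corrected query:
SELECT customer, AVG(total) FROM orders WHERE total > 1110.01 GROUP BY customer

Result:
customer | AVG(total)
---------+-----------
Alice    | 1265.63   
Eve      | 1349.48   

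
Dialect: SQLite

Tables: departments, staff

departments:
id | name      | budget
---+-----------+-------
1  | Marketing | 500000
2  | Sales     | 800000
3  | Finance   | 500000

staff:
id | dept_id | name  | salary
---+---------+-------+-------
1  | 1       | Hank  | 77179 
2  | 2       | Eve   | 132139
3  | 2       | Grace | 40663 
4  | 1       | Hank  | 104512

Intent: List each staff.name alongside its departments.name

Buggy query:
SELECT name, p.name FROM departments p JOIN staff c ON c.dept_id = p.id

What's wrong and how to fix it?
Bug: 'name' exists in both joined tables, so the database can't tell which one is meant

Fix: Prefix ambiguous columns with the table alias

Corrected query:
SELECT c.name, p.name FROM departments p JOIN staff c ON c.dept_id = p.id

Result:
name  | name     
------+----------
Hank  | Marketing
Eve   | Sales    
Grace | Sales    
Hank  | Marketing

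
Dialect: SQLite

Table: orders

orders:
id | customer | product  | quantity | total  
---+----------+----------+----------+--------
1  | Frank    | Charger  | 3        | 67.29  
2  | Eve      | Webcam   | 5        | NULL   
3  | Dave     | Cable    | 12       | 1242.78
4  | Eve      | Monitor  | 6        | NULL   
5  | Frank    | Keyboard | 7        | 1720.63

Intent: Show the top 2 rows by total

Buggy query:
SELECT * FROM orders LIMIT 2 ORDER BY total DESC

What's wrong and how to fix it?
Bug: ORDER BY cannot follow LIMIT; LIMIT is the final clause

Fix: Swap the clauses: ORDER BY first, then LIMIT

Corrected query:
SELECT * FROM orders ORDER BY total DESC LIMIT 2

Result:
id | customer | product  | quantity | total  
---+----------+----------+----------+--------
5  | Frank    | Keyboard | 7        | 1720.63
3  | Dave     | Cable    | 12       | 1242.78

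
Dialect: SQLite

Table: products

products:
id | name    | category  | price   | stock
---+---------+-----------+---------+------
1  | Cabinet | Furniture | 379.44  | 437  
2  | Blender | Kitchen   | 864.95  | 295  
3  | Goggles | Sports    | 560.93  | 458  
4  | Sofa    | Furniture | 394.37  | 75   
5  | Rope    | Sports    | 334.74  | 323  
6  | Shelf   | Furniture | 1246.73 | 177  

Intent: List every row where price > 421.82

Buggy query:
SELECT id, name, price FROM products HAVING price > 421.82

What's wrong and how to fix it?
Bug: HAVING filters the output of aggregation, but this query has no GROUP BY and no aggregate functions, so SQLite rejects it (HAVING clause on a non-aggregate query); the condition here is per row

Fix: Use WHERE for row-level filtering

Corrected query:
SELECT id, name, price FROM products WHERE price > 421.82

Result:
id | name    | price  
---+---------+--------
2  | Blender | 864.95 
3  | Goggles | 560.93 
6  | Shelf   | 1246.73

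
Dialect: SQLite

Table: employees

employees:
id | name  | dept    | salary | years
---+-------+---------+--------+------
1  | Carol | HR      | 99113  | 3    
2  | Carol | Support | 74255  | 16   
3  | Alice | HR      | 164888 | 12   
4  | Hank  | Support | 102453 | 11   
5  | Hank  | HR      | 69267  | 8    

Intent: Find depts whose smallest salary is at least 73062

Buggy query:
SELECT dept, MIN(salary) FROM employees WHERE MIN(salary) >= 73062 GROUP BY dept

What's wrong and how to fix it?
Bug: MIN() in WHERE is a misuse of aggregate

Fix: Replace WHERE with HAVING after the GROUP BY

Corrected query:
SELECT dept, MIN(salary) FROM employees GROUP BY dept HAVING MIN(salary) >= 73062

Result:
dept    | MIN(salary)
--------+------------
Support | 74255      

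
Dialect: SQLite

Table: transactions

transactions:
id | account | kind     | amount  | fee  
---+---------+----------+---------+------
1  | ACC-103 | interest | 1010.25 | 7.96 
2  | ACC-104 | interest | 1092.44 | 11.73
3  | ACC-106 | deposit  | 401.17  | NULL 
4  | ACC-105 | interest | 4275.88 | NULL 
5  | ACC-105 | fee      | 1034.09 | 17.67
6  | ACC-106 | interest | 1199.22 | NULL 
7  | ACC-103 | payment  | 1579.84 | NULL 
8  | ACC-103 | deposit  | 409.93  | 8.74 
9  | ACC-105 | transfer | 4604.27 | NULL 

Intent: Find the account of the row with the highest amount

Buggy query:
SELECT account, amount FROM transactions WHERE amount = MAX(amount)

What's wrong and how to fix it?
Bug: MAX(amount) is an aggregate and cannot be used directly in WHERE

Fix: Wrap MAX in a scalar subquery so WHERE compares against a single value

Corrected query:
SELECT account, amount FROM transactions WHERE amount = (SELECT MAX(amount) FROM transactions)

Result:
account | amount 
--------+--------
ACC-105 | 4604.27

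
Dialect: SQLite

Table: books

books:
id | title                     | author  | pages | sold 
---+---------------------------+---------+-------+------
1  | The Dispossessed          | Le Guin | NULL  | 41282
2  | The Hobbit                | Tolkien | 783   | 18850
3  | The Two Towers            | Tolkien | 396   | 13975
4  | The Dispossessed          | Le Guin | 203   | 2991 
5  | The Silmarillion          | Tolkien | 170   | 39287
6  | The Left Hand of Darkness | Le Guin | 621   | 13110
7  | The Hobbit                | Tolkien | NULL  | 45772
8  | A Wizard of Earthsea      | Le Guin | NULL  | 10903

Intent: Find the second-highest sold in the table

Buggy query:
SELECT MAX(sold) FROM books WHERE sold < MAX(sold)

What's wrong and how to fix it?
Bug: MAX(sold) on the right of the comparison is an aggregate-in-WHERE error

Fix: Put the inner MAX in a scalar subquery

Corrected query:
SELECT MAX(sold) FROM books WHERE sold < (SELECT MAX(sold) FROM books)

Result:
MAX(sold)
---------
41282    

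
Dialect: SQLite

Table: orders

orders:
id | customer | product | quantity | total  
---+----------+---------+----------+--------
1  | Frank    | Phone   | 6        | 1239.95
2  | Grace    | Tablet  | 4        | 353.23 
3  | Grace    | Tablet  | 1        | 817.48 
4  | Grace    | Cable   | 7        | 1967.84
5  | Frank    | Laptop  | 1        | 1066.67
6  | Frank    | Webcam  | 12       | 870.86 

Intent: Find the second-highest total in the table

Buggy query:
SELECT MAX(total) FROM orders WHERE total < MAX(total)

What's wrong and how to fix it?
Bug: MAX(total) on the right of the comparison is an aggregate-in-WHERE error

Fix: Compute the overall MAX in a subquery, then take MAX of rows below it

Corrected query:
SELECT MAX(total) FROM orders WHERE total < (SELECT MAX(total) FROM orders)

Result:
MAX(total)
----------
1239.95   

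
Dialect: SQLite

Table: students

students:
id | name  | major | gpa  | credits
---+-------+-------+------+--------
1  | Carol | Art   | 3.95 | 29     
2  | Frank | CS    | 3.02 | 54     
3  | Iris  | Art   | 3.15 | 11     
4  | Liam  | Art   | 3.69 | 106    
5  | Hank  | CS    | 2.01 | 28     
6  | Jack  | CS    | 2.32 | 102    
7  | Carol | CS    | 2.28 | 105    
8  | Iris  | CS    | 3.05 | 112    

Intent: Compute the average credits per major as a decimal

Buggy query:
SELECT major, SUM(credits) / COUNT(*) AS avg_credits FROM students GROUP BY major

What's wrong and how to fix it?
Bug: Both operands are integers, so '/' performs integer division and truncates

Fix: Cast one side to REAL so the division keeps the fractional part

Corrected query:
SELECT major, SUM(credits) * 1.0 / COUNT(*) AS avg_credits FROM students GROUP BY major

Result:
major | avg_credits
------+------------
Art   | 48.666667  
CS    | 80.2       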